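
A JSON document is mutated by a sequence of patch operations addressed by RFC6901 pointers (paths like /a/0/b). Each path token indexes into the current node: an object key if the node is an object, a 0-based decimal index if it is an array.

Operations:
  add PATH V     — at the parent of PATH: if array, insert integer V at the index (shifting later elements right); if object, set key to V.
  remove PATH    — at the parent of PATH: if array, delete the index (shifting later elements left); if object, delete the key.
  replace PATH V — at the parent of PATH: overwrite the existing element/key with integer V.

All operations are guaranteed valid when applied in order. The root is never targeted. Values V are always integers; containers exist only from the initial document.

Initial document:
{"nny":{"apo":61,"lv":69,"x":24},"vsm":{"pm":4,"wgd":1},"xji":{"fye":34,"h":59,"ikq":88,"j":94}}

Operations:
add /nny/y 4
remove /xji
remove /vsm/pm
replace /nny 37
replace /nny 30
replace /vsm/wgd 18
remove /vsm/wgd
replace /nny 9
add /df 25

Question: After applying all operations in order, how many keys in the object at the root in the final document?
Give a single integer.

Answer: 3

Derivation:
After op 1 (add /nny/y 4): {"nny":{"apo":61,"lv":69,"x":24,"y":4},"vsm":{"pm":4,"wgd":1},"xji":{"fye":34,"h":59,"ikq":88,"j":94}}
After op 2 (remove /xji): {"nny":{"apo":61,"lv":69,"x":24,"y":4},"vsm":{"pm":4,"wgd":1}}
After op 3 (remove /vsm/pm): {"nny":{"apo":61,"lv":69,"x":24,"y":4},"vsm":{"wgd":1}}
After op 4 (replace /nny 37): {"nny":37,"vsm":{"wgd":1}}
After op 5 (replace /nny 30): {"nny":30,"vsm":{"wgd":1}}
After op 6 (replace /vsm/wgd 18): {"nny":30,"vsm":{"wgd":18}}
After op 7 (remove /vsm/wgd): {"nny":30,"vsm":{}}
After op 8 (replace /nny 9): {"nny":9,"vsm":{}}
After op 9 (add /df 25): {"df":25,"nny":9,"vsm":{}}
Size at the root: 3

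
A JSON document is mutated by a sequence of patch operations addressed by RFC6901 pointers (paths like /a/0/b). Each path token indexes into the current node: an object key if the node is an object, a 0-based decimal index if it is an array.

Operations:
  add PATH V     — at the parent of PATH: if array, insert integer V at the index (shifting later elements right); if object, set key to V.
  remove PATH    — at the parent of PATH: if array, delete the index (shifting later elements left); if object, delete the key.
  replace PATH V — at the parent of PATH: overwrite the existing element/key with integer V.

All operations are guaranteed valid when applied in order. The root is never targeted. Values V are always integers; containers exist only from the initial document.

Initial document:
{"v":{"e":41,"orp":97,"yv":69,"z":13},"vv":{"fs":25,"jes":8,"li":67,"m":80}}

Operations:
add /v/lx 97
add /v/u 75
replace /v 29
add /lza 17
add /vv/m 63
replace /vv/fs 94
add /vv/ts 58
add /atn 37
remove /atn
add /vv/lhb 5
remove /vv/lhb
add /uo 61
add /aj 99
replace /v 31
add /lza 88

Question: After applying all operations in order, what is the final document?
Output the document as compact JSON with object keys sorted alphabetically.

Answer: {"aj":99,"lza":88,"uo":61,"v":31,"vv":{"fs":94,"jes":8,"li":67,"m":63,"ts":58}}

Derivation:
After op 1 (add /v/lx 97): {"v":{"e":41,"lx":97,"orp":97,"yv":69,"z":13},"vv":{"fs":25,"jes":8,"li":67,"m":80}}
After op 2 (add /v/u 75): {"v":{"e":41,"lx":97,"orp":97,"u":75,"yv":69,"z":13},"vv":{"fs":25,"jes":8,"li":67,"m":80}}
After op 3 (replace /v 29): {"v":29,"vv":{"fs":25,"jes":8,"li":67,"m":80}}
After op 4 (add /lza 17): {"lza":17,"v":29,"vv":{"fs":25,"jes":8,"li":67,"m":80}}
After op 5 (add /vv/m 63): {"lza":17,"v":29,"vv":{"fs":25,"jes":8,"li":67,"m":63}}
After op 6 (replace /vv/fs 94): {"lza":17,"v":29,"vv":{"fs":94,"jes":8,"li":67,"m":63}}
After op 7 (add /vv/ts 58): {"lza":17,"v":29,"vv":{"fs":94,"jes":8,"li":67,"m":63,"ts":58}}
After op 8 (add /atn 37): {"atn":37,"lza":17,"v":29,"vv":{"fs":94,"jes":8,"li":67,"m":63,"ts":58}}
After op 9 (remove /atn): {"lza":17,"v":29,"vv":{"fs":94,"jes":8,"li":67,"m":63,"ts":58}}
After op 10 (add /vv/lhb 5): {"lza":17,"v":29,"vv":{"fs":94,"jes":8,"lhb":5,"li":67,"m":63,"ts":58}}
After op 11 (remove /vv/lhb): {"lza":17,"v":29,"vv":{"fs":94,"jes":8,"li":67,"m":63,"ts":58}}
After op 12 (add /uo 61): {"lza":17,"uo":61,"v":29,"vv":{"fs":94,"jes":8,"li":67,"m":63,"ts":58}}
After op 13 (add /aj 99): {"aj":99,"lza":17,"uo":61,"v":29,"vv":{"fs":94,"jes":8,"li":67,"m":63,"ts":58}}
After op 14 (replace /v 31): {"aj":99,"lza":17,"uo":61,"v":31,"vv":{"fs":94,"jes":8,"li":67,"m":63,"ts":58}}
After op 15 (add /lza 88): {"aj":99,"lza":88,"uo":61,"v":31,"vv":{"fs":94,"jes":8,"li":67,"m":63,"ts":58}}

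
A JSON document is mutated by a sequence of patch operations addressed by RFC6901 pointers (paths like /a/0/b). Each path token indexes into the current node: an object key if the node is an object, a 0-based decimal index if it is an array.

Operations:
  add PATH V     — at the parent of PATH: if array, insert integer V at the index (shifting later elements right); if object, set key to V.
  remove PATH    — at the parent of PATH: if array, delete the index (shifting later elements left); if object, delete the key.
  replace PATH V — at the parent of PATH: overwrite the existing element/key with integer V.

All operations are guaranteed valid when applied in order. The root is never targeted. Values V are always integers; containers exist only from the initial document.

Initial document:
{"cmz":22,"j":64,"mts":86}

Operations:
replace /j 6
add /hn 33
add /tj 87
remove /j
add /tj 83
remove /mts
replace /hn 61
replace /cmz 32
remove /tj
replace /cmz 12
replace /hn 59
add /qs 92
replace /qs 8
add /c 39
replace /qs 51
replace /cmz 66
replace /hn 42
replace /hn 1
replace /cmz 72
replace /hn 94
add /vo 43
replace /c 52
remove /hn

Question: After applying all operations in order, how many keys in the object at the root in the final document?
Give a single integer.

After op 1 (replace /j 6): {"cmz":22,"j":6,"mts":86}
After op 2 (add /hn 33): {"cmz":22,"hn":33,"j":6,"mts":86}
After op 3 (add /tj 87): {"cmz":22,"hn":33,"j":6,"mts":86,"tj":87}
After op 4 (remove /j): {"cmz":22,"hn":33,"mts":86,"tj":87}
After op 5 (add /tj 83): {"cmz":22,"hn":33,"mts":86,"tj":83}
After op 6 (remove /mts): {"cmz":22,"hn":33,"tj":83}
After op 7 (replace /hn 61): {"cmz":22,"hn":61,"tj":83}
After op 8 (replace /cmz 32): {"cmz":32,"hn":61,"tj":83}
After op 9 (remove /tj): {"cmz":32,"hn":61}
After op 10 (replace /cmz 12): {"cmz":12,"hn":61}
After op 11 (replace /hn 59): {"cmz":12,"hn":59}
After op 12 (add /qs 92): {"cmz":12,"hn":59,"qs":92}
After op 13 (replace /qs 8): {"cmz":12,"hn":59,"qs":8}
After op 14 (add /c 39): {"c":39,"cmz":12,"hn":59,"qs":8}
After op 15 (replace /qs 51): {"c":39,"cmz":12,"hn":59,"qs":51}
After op 16 (replace /cmz 66): {"c":39,"cmz":66,"hn":59,"qs":51}
After op 17 (replace /hn 42): {"c":39,"cmz":66,"hn":42,"qs":51}
After op 18 (replace /hn 1): {"c":39,"cmz":66,"hn":1,"qs":51}
After op 19 (replace /cmz 72): {"c":39,"cmz":72,"hn":1,"qs":51}
After op 20 (replace /hn 94): {"c":39,"cmz":72,"hn":94,"qs":51}
After op 21 (add /vo 43): {"c":39,"cmz":72,"hn":94,"qs":51,"vo":43}
After op 22 (replace /c 52): {"c":52,"cmz":72,"hn":94,"qs":51,"vo":43}
After op 23 (remove /hn): {"c":52,"cmz":72,"qs":51,"vo":43}
Size at the root: 4

Answer: 4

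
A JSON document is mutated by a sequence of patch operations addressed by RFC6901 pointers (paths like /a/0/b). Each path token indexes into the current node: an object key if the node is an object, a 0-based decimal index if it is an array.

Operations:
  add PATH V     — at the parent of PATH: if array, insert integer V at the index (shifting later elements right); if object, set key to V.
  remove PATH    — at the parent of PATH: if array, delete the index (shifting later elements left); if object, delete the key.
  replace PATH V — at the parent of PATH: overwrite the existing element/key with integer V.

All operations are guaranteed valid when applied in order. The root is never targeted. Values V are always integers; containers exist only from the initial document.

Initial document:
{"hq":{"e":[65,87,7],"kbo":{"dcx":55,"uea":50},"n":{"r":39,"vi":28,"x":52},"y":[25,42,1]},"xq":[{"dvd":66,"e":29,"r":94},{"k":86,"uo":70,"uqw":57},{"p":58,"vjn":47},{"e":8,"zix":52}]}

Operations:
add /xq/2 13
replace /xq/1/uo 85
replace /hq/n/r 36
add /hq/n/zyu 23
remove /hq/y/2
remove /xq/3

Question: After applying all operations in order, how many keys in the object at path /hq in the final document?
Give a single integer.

After op 1 (add /xq/2 13): {"hq":{"e":[65,87,7],"kbo":{"dcx":55,"uea":50},"n":{"r":39,"vi":28,"x":52},"y":[25,42,1]},"xq":[{"dvd":66,"e":29,"r":94},{"k":86,"uo":70,"uqw":57},13,{"p":58,"vjn":47},{"e":8,"zix":52}]}
After op 2 (replace /xq/1/uo 85): {"hq":{"e":[65,87,7],"kbo":{"dcx":55,"uea":50},"n":{"r":39,"vi":28,"x":52},"y":[25,42,1]},"xq":[{"dvd":66,"e":29,"r":94},{"k":86,"uo":85,"uqw":57},13,{"p":58,"vjn":47},{"e":8,"zix":52}]}
After op 3 (replace /hq/n/r 36): {"hq":{"e":[65,87,7],"kbo":{"dcx":55,"uea":50},"n":{"r":36,"vi":28,"x":52},"y":[25,42,1]},"xq":[{"dvd":66,"e":29,"r":94},{"k":86,"uo":85,"uqw":57},13,{"p":58,"vjn":47},{"e":8,"zix":52}]}
After op 4 (add /hq/n/zyu 23): {"hq":{"e":[65,87,7],"kbo":{"dcx":55,"uea":50},"n":{"r":36,"vi":28,"x":52,"zyu":23},"y":[25,42,1]},"xq":[{"dvd":66,"e":29,"r":94},{"k":86,"uo":85,"uqw":57},13,{"p":58,"vjn":47},{"e":8,"zix":52}]}
After op 5 (remove /hq/y/2): {"hq":{"e":[65,87,7],"kbo":{"dcx":55,"uea":50},"n":{"r":36,"vi":28,"x":52,"zyu":23},"y":[25,42]},"xq":[{"dvd":66,"e":29,"r":94},{"k":86,"uo":85,"uqw":57},13,{"p":58,"vjn":47},{"e":8,"zix":52}]}
After op 6 (remove /xq/3): {"hq":{"e":[65,87,7],"kbo":{"dcx":55,"uea":50},"n":{"r":36,"vi":28,"x":52,"zyu":23},"y":[25,42]},"xq":[{"dvd":66,"e":29,"r":94},{"k":86,"uo":85,"uqw":57},13,{"e":8,"zix":52}]}
Size at path /hq: 4

Answer: 4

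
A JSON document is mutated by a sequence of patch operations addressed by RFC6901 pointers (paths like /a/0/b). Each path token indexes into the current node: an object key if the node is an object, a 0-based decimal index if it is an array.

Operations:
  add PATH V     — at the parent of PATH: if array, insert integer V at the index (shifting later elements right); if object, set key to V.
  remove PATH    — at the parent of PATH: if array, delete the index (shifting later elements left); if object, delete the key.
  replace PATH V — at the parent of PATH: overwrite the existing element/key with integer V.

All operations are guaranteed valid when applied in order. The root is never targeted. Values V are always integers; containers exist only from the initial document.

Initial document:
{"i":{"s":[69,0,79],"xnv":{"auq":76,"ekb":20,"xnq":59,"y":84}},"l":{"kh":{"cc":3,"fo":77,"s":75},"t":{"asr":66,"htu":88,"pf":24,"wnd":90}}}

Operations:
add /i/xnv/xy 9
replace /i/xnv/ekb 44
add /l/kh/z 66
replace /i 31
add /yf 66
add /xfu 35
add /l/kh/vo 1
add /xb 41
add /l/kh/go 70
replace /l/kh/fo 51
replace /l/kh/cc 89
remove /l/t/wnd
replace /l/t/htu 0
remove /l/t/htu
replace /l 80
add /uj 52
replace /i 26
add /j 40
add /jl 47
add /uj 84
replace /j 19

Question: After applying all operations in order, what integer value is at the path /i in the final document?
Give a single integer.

After op 1 (add /i/xnv/xy 9): {"i":{"s":[69,0,79],"xnv":{"auq":76,"ekb":20,"xnq":59,"xy":9,"y":84}},"l":{"kh":{"cc":3,"fo":77,"s":75},"t":{"asr":66,"htu":88,"pf":24,"wnd":90}}}
After op 2 (replace /i/xnv/ekb 44): {"i":{"s":[69,0,79],"xnv":{"auq":76,"ekb":44,"xnq":59,"xy":9,"y":84}},"l":{"kh":{"cc":3,"fo":77,"s":75},"t":{"asr":66,"htu":88,"pf":24,"wnd":90}}}
After op 3 (add /l/kh/z 66): {"i":{"s":[69,0,79],"xnv":{"auq":76,"ekb":44,"xnq":59,"xy":9,"y":84}},"l":{"kh":{"cc":3,"fo":77,"s":75,"z":66},"t":{"asr":66,"htu":88,"pf":24,"wnd":90}}}
After op 4 (replace /i 31): {"i":31,"l":{"kh":{"cc":3,"fo":77,"s":75,"z":66},"t":{"asr":66,"htu":88,"pf":24,"wnd":90}}}
After op 5 (add /yf 66): {"i":31,"l":{"kh":{"cc":3,"fo":77,"s":75,"z":66},"t":{"asr":66,"htu":88,"pf":24,"wnd":90}},"yf":66}
After op 6 (add /xfu 35): {"i":31,"l":{"kh":{"cc":3,"fo":77,"s":75,"z":66},"t":{"asr":66,"htu":88,"pf":24,"wnd":90}},"xfu":35,"yf":66}
After op 7 (add /l/kh/vo 1): {"i":31,"l":{"kh":{"cc":3,"fo":77,"s":75,"vo":1,"z":66},"t":{"asr":66,"htu":88,"pf":24,"wnd":90}},"xfu":35,"yf":66}
After op 8 (add /xb 41): {"i":31,"l":{"kh":{"cc":3,"fo":77,"s":75,"vo":1,"z":66},"t":{"asr":66,"htu":88,"pf":24,"wnd":90}},"xb":41,"xfu":35,"yf":66}
After op 9 (add /l/kh/go 70): {"i":31,"l":{"kh":{"cc":3,"fo":77,"go":70,"s":75,"vo":1,"z":66},"t":{"asr":66,"htu":88,"pf":24,"wnd":90}},"xb":41,"xfu":35,"yf":66}
After op 10 (replace /l/kh/fo 51): {"i":31,"l":{"kh":{"cc":3,"fo":51,"go":70,"s":75,"vo":1,"z":66},"t":{"asr":66,"htu":88,"pf":24,"wnd":90}},"xb":41,"xfu":35,"yf":66}
After op 11 (replace /l/kh/cc 89): {"i":31,"l":{"kh":{"cc":89,"fo":51,"go":70,"s":75,"vo":1,"z":66},"t":{"asr":66,"htu":88,"pf":24,"wnd":90}},"xb":41,"xfu":35,"yf":66}
After op 12 (remove /l/t/wnd): {"i":31,"l":{"kh":{"cc":89,"fo":51,"go":70,"s":75,"vo":1,"z":66},"t":{"asr":66,"htu":88,"pf":24}},"xb":41,"xfu":35,"yf":66}
After op 13 (replace /l/t/htu 0): {"i":31,"l":{"kh":{"cc":89,"fo":51,"go":70,"s":75,"vo":1,"z":66},"t":{"asr":66,"htu":0,"pf":24}},"xb":41,"xfu":35,"yf":66}
After op 14 (remove /l/t/htu): {"i":31,"l":{"kh":{"cc":89,"fo":51,"go":70,"s":75,"vo":1,"z":66},"t":{"asr":66,"pf":24}},"xb":41,"xfu":35,"yf":66}
After op 15 (replace /l 80): {"i":31,"l":80,"xb":41,"xfu":35,"yf":66}
After op 16 (add /uj 52): {"i":31,"l":80,"uj":52,"xb":41,"xfu":35,"yf":66}
After op 17 (replace /i 26): {"i":26,"l":80,"uj":52,"xb":41,"xfu":35,"yf":66}
After op 18 (add /j 40): {"i":26,"j":40,"l":80,"uj":52,"xb":41,"xfu":35,"yf":66}
After op 19 (add /jl 47): {"i":26,"j":40,"jl":47,"l":80,"uj":52,"xb":41,"xfu":35,"yf":66}
After op 20 (add /uj 84): {"i":26,"j":40,"jl":47,"l":80,"uj":84,"xb":41,"xfu":35,"yf":66}
After op 21 (replace /j 19): {"i":26,"j":19,"jl":47,"l":80,"uj":84,"xb":41,"xfu":35,"yf":66}
Value at /i: 26

Answer: 26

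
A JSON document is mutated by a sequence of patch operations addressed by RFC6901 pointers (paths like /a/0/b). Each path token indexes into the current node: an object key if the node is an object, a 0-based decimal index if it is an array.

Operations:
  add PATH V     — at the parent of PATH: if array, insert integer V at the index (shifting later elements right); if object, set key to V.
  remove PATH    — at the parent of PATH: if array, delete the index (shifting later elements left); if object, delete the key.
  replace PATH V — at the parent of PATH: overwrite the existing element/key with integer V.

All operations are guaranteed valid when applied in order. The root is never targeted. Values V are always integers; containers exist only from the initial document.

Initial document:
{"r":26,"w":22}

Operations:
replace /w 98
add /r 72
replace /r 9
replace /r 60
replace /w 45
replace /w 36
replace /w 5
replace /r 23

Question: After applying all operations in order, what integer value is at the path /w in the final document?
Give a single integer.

Answer: 5

Derivation:
After op 1 (replace /w 98): {"r":26,"w":98}
After op 2 (add /r 72): {"r":72,"w":98}
After op 3 (replace /r 9): {"r":9,"w":98}
After op 4 (replace /r 60): {"r":60,"w":98}
After op 5 (replace /w 45): {"r":60,"w":45}
After op 6 (replace /w 36): {"r":60,"w":36}
After op 7 (replace /w 5): {"r":60,"w":5}
After op 8 (replace /r 23): {"r":23,"w":5}
Value at /w: 5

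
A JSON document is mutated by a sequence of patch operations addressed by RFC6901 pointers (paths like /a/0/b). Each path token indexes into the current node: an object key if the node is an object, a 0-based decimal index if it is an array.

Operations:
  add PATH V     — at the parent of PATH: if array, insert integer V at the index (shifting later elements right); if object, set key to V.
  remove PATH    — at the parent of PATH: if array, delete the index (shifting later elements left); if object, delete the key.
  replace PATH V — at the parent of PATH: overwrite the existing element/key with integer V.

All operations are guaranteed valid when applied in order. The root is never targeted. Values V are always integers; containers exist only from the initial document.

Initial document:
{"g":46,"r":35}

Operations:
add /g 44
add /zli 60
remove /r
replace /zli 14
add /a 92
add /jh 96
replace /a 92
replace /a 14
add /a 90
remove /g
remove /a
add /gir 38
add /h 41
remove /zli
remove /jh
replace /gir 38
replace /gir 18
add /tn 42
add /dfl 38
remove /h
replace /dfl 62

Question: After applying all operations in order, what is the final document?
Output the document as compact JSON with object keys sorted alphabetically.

After op 1 (add /g 44): {"g":44,"r":35}
After op 2 (add /zli 60): {"g":44,"r":35,"zli":60}
After op 3 (remove /r): {"g":44,"zli":60}
After op 4 (replace /zli 14): {"g":44,"zli":14}
After op 5 (add /a 92): {"a":92,"g":44,"zli":14}
After op 6 (add /jh 96): {"a":92,"g":44,"jh":96,"zli":14}
After op 7 (replace /a 92): {"a":92,"g":44,"jh":96,"zli":14}
After op 8 (replace /a 14): {"a":14,"g":44,"jh":96,"zli":14}
After op 9 (add /a 90): {"a":90,"g":44,"jh":96,"zli":14}
After op 10 (remove /g): {"a":90,"jh":96,"zli":14}
After op 11 (remove /a): {"jh":96,"zli":14}
After op 12 (add /gir 38): {"gir":38,"jh":96,"zli":14}
After op 13 (add /h 41): {"gir":38,"h":41,"jh":96,"zli":14}
After op 14 (remove /zli): {"gir":38,"h":41,"jh":96}
After op 15 (remove /jh): {"gir":38,"h":41}
After op 16 (replace /gir 38): {"gir":38,"h":41}
After op 17 (replace /gir 18): {"gir":18,"h":41}
After op 18 (add /tn 42): {"gir":18,"h":41,"tn":42}
After op 19 (add /dfl 38): {"dfl":38,"gir":18,"h":41,"tn":42}
After op 20 (remove /h): {"dfl":38,"gir":18,"tn":42}
After op 21 (replace /dfl 62): {"dfl":62,"gir":18,"tn":42}

Answer: {"dfl":62,"gir":18,"tn":42}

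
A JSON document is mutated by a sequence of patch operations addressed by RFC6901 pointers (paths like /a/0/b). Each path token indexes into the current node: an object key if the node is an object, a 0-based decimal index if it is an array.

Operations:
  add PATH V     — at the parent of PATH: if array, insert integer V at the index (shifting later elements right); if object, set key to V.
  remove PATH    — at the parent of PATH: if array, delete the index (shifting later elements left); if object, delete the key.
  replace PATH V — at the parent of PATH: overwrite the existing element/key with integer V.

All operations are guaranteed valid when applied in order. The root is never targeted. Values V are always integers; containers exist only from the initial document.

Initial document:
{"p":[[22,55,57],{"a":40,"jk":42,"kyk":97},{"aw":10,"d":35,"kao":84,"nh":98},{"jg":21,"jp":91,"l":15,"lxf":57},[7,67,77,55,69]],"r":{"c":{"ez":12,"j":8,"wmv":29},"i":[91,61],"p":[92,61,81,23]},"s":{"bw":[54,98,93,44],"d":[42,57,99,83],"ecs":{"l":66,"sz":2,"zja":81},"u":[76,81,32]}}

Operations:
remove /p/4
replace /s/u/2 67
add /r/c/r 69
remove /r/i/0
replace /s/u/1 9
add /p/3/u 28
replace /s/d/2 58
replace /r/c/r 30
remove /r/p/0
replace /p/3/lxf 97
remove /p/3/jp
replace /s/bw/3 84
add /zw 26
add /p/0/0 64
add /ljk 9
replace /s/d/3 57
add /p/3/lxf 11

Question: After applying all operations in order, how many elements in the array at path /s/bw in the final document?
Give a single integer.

After op 1 (remove /p/4): {"p":[[22,55,57],{"a":40,"jk":42,"kyk":97},{"aw":10,"d":35,"kao":84,"nh":98},{"jg":21,"jp":91,"l":15,"lxf":57}],"r":{"c":{"ez":12,"j":8,"wmv":29},"i":[91,61],"p":[92,61,81,23]},"s":{"bw":[54,98,93,44],"d":[42,57,99,83],"ecs":{"l":66,"sz":2,"zja":81},"u":[76,81,32]}}
After op 2 (replace /s/u/2 67): {"p":[[22,55,57],{"a":40,"jk":42,"kyk":97},{"aw":10,"d":35,"kao":84,"nh":98},{"jg":21,"jp":91,"l":15,"lxf":57}],"r":{"c":{"ez":12,"j":8,"wmv":29},"i":[91,61],"p":[92,61,81,23]},"s":{"bw":[54,98,93,44],"d":[42,57,99,83],"ecs":{"l":66,"sz":2,"zja":81},"u":[76,81,67]}}
After op 3 (add /r/c/r 69): {"p":[[22,55,57],{"a":40,"jk":42,"kyk":97},{"aw":10,"d":35,"kao":84,"nh":98},{"jg":21,"jp":91,"l":15,"lxf":57}],"r":{"c":{"ez":12,"j":8,"r":69,"wmv":29},"i":[91,61],"p":[92,61,81,23]},"s":{"bw":[54,98,93,44],"d":[42,57,99,83],"ecs":{"l":66,"sz":2,"zja":81},"u":[76,81,67]}}
After op 4 (remove /r/i/0): {"p":[[22,55,57],{"a":40,"jk":42,"kyk":97},{"aw":10,"d":35,"kao":84,"nh":98},{"jg":21,"jp":91,"l":15,"lxf":57}],"r":{"c":{"ez":12,"j":8,"r":69,"wmv":29},"i":[61],"p":[92,61,81,23]},"s":{"bw":[54,98,93,44],"d":[42,57,99,83],"ecs":{"l":66,"sz":2,"zja":81},"u":[76,81,67]}}
After op 5 (replace /s/u/1 9): {"p":[[22,55,57],{"a":40,"jk":42,"kyk":97},{"aw":10,"d":35,"kao":84,"nh":98},{"jg":21,"jp":91,"l":15,"lxf":57}],"r":{"c":{"ez":12,"j":8,"r":69,"wmv":29},"i":[61],"p":[92,61,81,23]},"s":{"bw":[54,98,93,44],"d":[42,57,99,83],"ecs":{"l":66,"sz":2,"zja":81},"u":[76,9,67]}}
After op 6 (add /p/3/u 28): {"p":[[22,55,57],{"a":40,"jk":42,"kyk":97},{"aw":10,"d":35,"kao":84,"nh":98},{"jg":21,"jp":91,"l":15,"lxf":57,"u":28}],"r":{"c":{"ez":12,"j":8,"r":69,"wmv":29},"i":[61],"p":[92,61,81,23]},"s":{"bw":[54,98,93,44],"d":[42,57,99,83],"ecs":{"l":66,"sz":2,"zja":81},"u":[76,9,67]}}
After op 7 (replace /s/d/2 58): {"p":[[22,55,57],{"a":40,"jk":42,"kyk":97},{"aw":10,"d":35,"kao":84,"nh":98},{"jg":21,"jp":91,"l":15,"lxf":57,"u":28}],"r":{"c":{"ez":12,"j":8,"r":69,"wmv":29},"i":[61],"p":[92,61,81,23]},"s":{"bw":[54,98,93,44],"d":[42,57,58,83],"ecs":{"l":66,"sz":2,"zja":81},"u":[76,9,67]}}
After op 8 (replace /r/c/r 30): {"p":[[22,55,57],{"a":40,"jk":42,"kyk":97},{"aw":10,"d":35,"kao":84,"nh":98},{"jg":21,"jp":91,"l":15,"lxf":57,"u":28}],"r":{"c":{"ez":12,"j":8,"r":30,"wmv":29},"i":[61],"p":[92,61,81,23]},"s":{"bw":[54,98,93,44],"d":[42,57,58,83],"ecs":{"l":66,"sz":2,"zja":81},"u":[76,9,67]}}
After op 9 (remove /r/p/0): {"p":[[22,55,57],{"a":40,"jk":42,"kyk":97},{"aw":10,"d":35,"kao":84,"nh":98},{"jg":21,"jp":91,"l":15,"lxf":57,"u":28}],"r":{"c":{"ez":12,"j":8,"r":30,"wmv":29},"i":[61],"p":[61,81,23]},"s":{"bw":[54,98,93,44],"d":[42,57,58,83],"ecs":{"l":66,"sz":2,"zja":81},"u":[76,9,67]}}
After op 10 (replace /p/3/lxf 97): {"p":[[22,55,57],{"a":40,"jk":42,"kyk":97},{"aw":10,"d":35,"kao":84,"nh":98},{"jg":21,"jp":91,"l":15,"lxf":97,"u":28}],"r":{"c":{"ez":12,"j":8,"r":30,"wmv":29},"i":[61],"p":[61,81,23]},"s":{"bw":[54,98,93,44],"d":[42,57,58,83],"ecs":{"l":66,"sz":2,"zja":81},"u":[76,9,67]}}
After op 11 (remove /p/3/jp): {"p":[[22,55,57],{"a":40,"jk":42,"kyk":97},{"aw":10,"d":35,"kao":84,"nh":98},{"jg":21,"l":15,"lxf":97,"u":28}],"r":{"c":{"ez":12,"j":8,"r":30,"wmv":29},"i":[61],"p":[61,81,23]},"s":{"bw":[54,98,93,44],"d":[42,57,58,83],"ecs":{"l":66,"sz":2,"zja":81},"u":[76,9,67]}}
After op 12 (replace /s/bw/3 84): {"p":[[22,55,57],{"a":40,"jk":42,"kyk":97},{"aw":10,"d":35,"kao":84,"nh":98},{"jg":21,"l":15,"lxf":97,"u":28}],"r":{"c":{"ez":12,"j":8,"r":30,"wmv":29},"i":[61],"p":[61,81,23]},"s":{"bw":[54,98,93,84],"d":[42,57,58,83],"ecs":{"l":66,"sz":2,"zja":81},"u":[76,9,67]}}
After op 13 (add /zw 26): {"p":[[22,55,57],{"a":40,"jk":42,"kyk":97},{"aw":10,"d":35,"kao":84,"nh":98},{"jg":21,"l":15,"lxf":97,"u":28}],"r":{"c":{"ez":12,"j":8,"r":30,"wmv":29},"i":[61],"p":[61,81,23]},"s":{"bw":[54,98,93,84],"d":[42,57,58,83],"ecs":{"l":66,"sz":2,"zja":81},"u":[76,9,67]},"zw":26}
After op 14 (add /p/0/0 64): {"p":[[64,22,55,57],{"a":40,"jk":42,"kyk":97},{"aw":10,"d":35,"kao":84,"nh":98},{"jg":21,"l":15,"lxf":97,"u":28}],"r":{"c":{"ez":12,"j":8,"r":30,"wmv":29},"i":[61],"p":[61,81,23]},"s":{"bw":[54,98,93,84],"d":[42,57,58,83],"ecs":{"l":66,"sz":2,"zja":81},"u":[76,9,67]},"zw":26}
After op 15 (add /ljk 9): {"ljk":9,"p":[[64,22,55,57],{"a":40,"jk":42,"kyk":97},{"aw":10,"d":35,"kao":84,"nh":98},{"jg":21,"l":15,"lxf":97,"u":28}],"r":{"c":{"ez":12,"j":8,"r":30,"wmv":29},"i":[61],"p":[61,81,23]},"s":{"bw":[54,98,93,84],"d":[42,57,58,83],"ecs":{"l":66,"sz":2,"zja":81},"u":[76,9,67]},"zw":26}
After op 16 (replace /s/d/3 57): {"ljk":9,"p":[[64,22,55,57],{"a":40,"jk":42,"kyk":97},{"aw":10,"d":35,"kao":84,"nh":98},{"jg":21,"l":15,"lxf":97,"u":28}],"r":{"c":{"ez":12,"j":8,"r":30,"wmv":29},"i":[61],"p":[61,81,23]},"s":{"bw":[54,98,93,84],"d":[42,57,58,57],"ecs":{"l":66,"sz":2,"zja":81},"u":[76,9,67]},"zw":26}
After op 17 (add /p/3/lxf 11): {"ljk":9,"p":[[64,22,55,57],{"a":40,"jk":42,"kyk":97},{"aw":10,"d":35,"kao":84,"nh":98},{"jg":21,"l":15,"lxf":11,"u":28}],"r":{"c":{"ez":12,"j":8,"r":30,"wmv":29},"i":[61],"p":[61,81,23]},"s":{"bw":[54,98,93,84],"d":[42,57,58,57],"ecs":{"l":66,"sz":2,"zja":81},"u":[76,9,67]},"zw":26}
Size at path /s/bw: 4

Answer: 4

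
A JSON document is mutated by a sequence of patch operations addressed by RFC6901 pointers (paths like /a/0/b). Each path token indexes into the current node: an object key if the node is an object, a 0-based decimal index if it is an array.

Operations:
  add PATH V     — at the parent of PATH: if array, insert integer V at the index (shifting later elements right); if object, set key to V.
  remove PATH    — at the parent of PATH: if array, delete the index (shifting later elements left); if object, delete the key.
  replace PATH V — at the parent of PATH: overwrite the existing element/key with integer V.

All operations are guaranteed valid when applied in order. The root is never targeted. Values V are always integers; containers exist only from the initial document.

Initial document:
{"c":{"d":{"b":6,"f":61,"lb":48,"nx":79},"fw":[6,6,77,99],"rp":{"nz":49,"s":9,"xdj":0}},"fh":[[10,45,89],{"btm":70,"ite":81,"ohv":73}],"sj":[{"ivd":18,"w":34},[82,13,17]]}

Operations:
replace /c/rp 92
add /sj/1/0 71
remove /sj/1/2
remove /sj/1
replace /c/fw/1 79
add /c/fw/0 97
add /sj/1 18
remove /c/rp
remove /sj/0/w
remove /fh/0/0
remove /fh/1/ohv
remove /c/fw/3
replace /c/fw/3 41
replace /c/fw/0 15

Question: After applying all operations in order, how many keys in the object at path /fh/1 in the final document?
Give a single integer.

Answer: 2

Derivation:
After op 1 (replace /c/rp 92): {"c":{"d":{"b":6,"f":61,"lb":48,"nx":79},"fw":[6,6,77,99],"rp":92},"fh":[[10,45,89],{"btm":70,"ite":81,"ohv":73}],"sj":[{"ivd":18,"w":34},[82,13,17]]}
After op 2 (add /sj/1/0 71): {"c":{"d":{"b":6,"f":61,"lb":48,"nx":79},"fw":[6,6,77,99],"rp":92},"fh":[[10,45,89],{"btm":70,"ite":81,"ohv":73}],"sj":[{"ivd":18,"w":34},[71,82,13,17]]}
After op 3 (remove /sj/1/2): {"c":{"d":{"b":6,"f":61,"lb":48,"nx":79},"fw":[6,6,77,99],"rp":92},"fh":[[10,45,89],{"btm":70,"ite":81,"ohv":73}],"sj":[{"ivd":18,"w":34},[71,82,17]]}
After op 4 (remove /sj/1): {"c":{"d":{"b":6,"f":61,"lb":48,"nx":79},"fw":[6,6,77,99],"rp":92},"fh":[[10,45,89],{"btm":70,"ite":81,"ohv":73}],"sj":[{"ivd":18,"w":34}]}
After op 5 (replace /c/fw/1 79): {"c":{"d":{"b":6,"f":61,"lb":48,"nx":79},"fw":[6,79,77,99],"rp":92},"fh":[[10,45,89],{"btm":70,"ite":81,"ohv":73}],"sj":[{"ivd":18,"w":34}]}
After op 6 (add /c/fw/0 97): {"c":{"d":{"b":6,"f":61,"lb":48,"nx":79},"fw":[97,6,79,77,99],"rp":92},"fh":[[10,45,89],{"btm":70,"ite":81,"ohv":73}],"sj":[{"ivd":18,"w":34}]}
After op 7 (add /sj/1 18): {"c":{"d":{"b":6,"f":61,"lb":48,"nx":79},"fw":[97,6,79,77,99],"rp":92},"fh":[[10,45,89],{"btm":70,"ite":81,"ohv":73}],"sj":[{"ivd":18,"w":34},18]}
After op 8 (remove /c/rp): {"c":{"d":{"b":6,"f":61,"lb":48,"nx":79},"fw":[97,6,79,77,99]},"fh":[[10,45,89],{"btm":70,"ite":81,"ohv":73}],"sj":[{"ivd":18,"w":34},18]}
After op 9 (remove /sj/0/w): {"c":{"d":{"b":6,"f":61,"lb":48,"nx":79},"fw":[97,6,79,77,99]},"fh":[[10,45,89],{"btm":70,"ite":81,"ohv":73}],"sj":[{"ivd":18},18]}
After op 10 (remove /fh/0/0): {"c":{"d":{"b":6,"f":61,"lb":48,"nx":79},"fw":[97,6,79,77,99]},"fh":[[45,89],{"btm":70,"ite":81,"ohv":73}],"sj":[{"ivd":18},18]}
After op 11 (remove /fh/1/ohv): {"c":{"d":{"b":6,"f":61,"lb":48,"nx":79},"fw":[97,6,79,77,99]},"fh":[[45,89],{"btm":70,"ite":81}],"sj":[{"ivd":18},18]}
After op 12 (remove /c/fw/3): {"c":{"d":{"b":6,"f":61,"lb":48,"nx":79},"fw":[97,6,79,99]},"fh":[[45,89],{"btm":70,"ite":81}],"sj":[{"ivd":18},18]}
After op 13 (replace /c/fw/3 41): {"c":{"d":{"b":6,"f":61,"lb":48,"nx":79},"fw":[97,6,79,41]},"fh":[[45,89],{"btm":70,"ite":81}],"sj":[{"ivd":18},18]}
After op 14 (replace /c/fw/0 15): {"c":{"d":{"b":6,"f":61,"lb":48,"nx":79},"fw":[15,6,79,41]},"fh":[[45,89],{"btm":70,"ite":81}],"sj":[{"ivd":18},18]}
Size at path /fh/1: 2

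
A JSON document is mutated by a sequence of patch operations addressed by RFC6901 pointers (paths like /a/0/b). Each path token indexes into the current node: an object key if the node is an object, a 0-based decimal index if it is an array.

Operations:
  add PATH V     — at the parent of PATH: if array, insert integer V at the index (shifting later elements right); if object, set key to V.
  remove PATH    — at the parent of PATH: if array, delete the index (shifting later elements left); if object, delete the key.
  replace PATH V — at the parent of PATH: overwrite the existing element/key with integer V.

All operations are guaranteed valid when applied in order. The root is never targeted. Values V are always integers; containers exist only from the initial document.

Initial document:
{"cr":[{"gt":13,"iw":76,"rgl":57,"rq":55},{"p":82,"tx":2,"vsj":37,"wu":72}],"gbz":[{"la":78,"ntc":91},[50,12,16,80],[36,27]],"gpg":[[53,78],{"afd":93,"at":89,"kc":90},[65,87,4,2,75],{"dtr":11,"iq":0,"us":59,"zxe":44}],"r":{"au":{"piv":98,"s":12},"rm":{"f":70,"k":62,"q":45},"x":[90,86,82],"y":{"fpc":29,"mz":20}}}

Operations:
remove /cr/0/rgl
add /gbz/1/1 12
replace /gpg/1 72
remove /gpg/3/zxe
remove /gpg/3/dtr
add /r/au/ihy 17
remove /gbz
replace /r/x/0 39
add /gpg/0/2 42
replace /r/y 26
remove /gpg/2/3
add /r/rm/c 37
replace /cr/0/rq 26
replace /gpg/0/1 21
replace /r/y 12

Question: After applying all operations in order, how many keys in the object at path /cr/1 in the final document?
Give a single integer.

Answer: 4

Derivation:
After op 1 (remove /cr/0/rgl): {"cr":[{"gt":13,"iw":76,"rq":55},{"p":82,"tx":2,"vsj":37,"wu":72}],"gbz":[{"la":78,"ntc":91},[50,12,16,80],[36,27]],"gpg":[[53,78],{"afd":93,"at":89,"kc":90},[65,87,4,2,75],{"dtr":11,"iq":0,"us":59,"zxe":44}],"r":{"au":{"piv":98,"s":12},"rm":{"f":70,"k":62,"q":45},"x":[90,86,82],"y":{"fpc":29,"mz":20}}}
After op 2 (add /gbz/1/1 12): {"cr":[{"gt":13,"iw":76,"rq":55},{"p":82,"tx":2,"vsj":37,"wu":72}],"gbz":[{"la":78,"ntc":91},[50,12,12,16,80],[36,27]],"gpg":[[53,78],{"afd":93,"at":89,"kc":90},[65,87,4,2,75],{"dtr":11,"iq":0,"us":59,"zxe":44}],"r":{"au":{"piv":98,"s":12},"rm":{"f":70,"k":62,"q":45},"x":[90,86,82],"y":{"fpc":29,"mz":20}}}
After op 3 (replace /gpg/1 72): {"cr":[{"gt":13,"iw":76,"rq":55},{"p":82,"tx":2,"vsj":37,"wu":72}],"gbz":[{"la":78,"ntc":91},[50,12,12,16,80],[36,27]],"gpg":[[53,78],72,[65,87,4,2,75],{"dtr":11,"iq":0,"us":59,"zxe":44}],"r":{"au":{"piv":98,"s":12},"rm":{"f":70,"k":62,"q":45},"x":[90,86,82],"y":{"fpc":29,"mz":20}}}
After op 4 (remove /gpg/3/zxe): {"cr":[{"gt":13,"iw":76,"rq":55},{"p":82,"tx":2,"vsj":37,"wu":72}],"gbz":[{"la":78,"ntc":91},[50,12,12,16,80],[36,27]],"gpg":[[53,78],72,[65,87,4,2,75],{"dtr":11,"iq":0,"us":59}],"r":{"au":{"piv":98,"s":12},"rm":{"f":70,"k":62,"q":45},"x":[90,86,82],"y":{"fpc":29,"mz":20}}}
After op 5 (remove /gpg/3/dtr): {"cr":[{"gt":13,"iw":76,"rq":55},{"p":82,"tx":2,"vsj":37,"wu":72}],"gbz":[{"la":78,"ntc":91},[50,12,12,16,80],[36,27]],"gpg":[[53,78],72,[65,87,4,2,75],{"iq":0,"us":59}],"r":{"au":{"piv":98,"s":12},"rm":{"f":70,"k":62,"q":45},"x":[90,86,82],"y":{"fpc":29,"mz":20}}}
After op 6 (add /r/au/ihy 17): {"cr":[{"gt":13,"iw":76,"rq":55},{"p":82,"tx":2,"vsj":37,"wu":72}],"gbz":[{"la":78,"ntc":91},[50,12,12,16,80],[36,27]],"gpg":[[53,78],72,[65,87,4,2,75],{"iq":0,"us":59}],"r":{"au":{"ihy":17,"piv":98,"s":12},"rm":{"f":70,"k":62,"q":45},"x":[90,86,82],"y":{"fpc":29,"mz":20}}}
After op 7 (remove /gbz): {"cr":[{"gt":13,"iw":76,"rq":55},{"p":82,"tx":2,"vsj":37,"wu":72}],"gpg":[[53,78],72,[65,87,4,2,75],{"iq":0,"us":59}],"r":{"au":{"ihy":17,"piv":98,"s":12},"rm":{"f":70,"k":62,"q":45},"x":[90,86,82],"y":{"fpc":29,"mz":20}}}
After op 8 (replace /r/x/0 39): {"cr":[{"gt":13,"iw":76,"rq":55},{"p":82,"tx":2,"vsj":37,"wu":72}],"gpg":[[53,78],72,[65,87,4,2,75],{"iq":0,"us":59}],"r":{"au":{"ihy":17,"piv":98,"s":12},"rm":{"f":70,"k":62,"q":45},"x":[39,86,82],"y":{"fpc":29,"mz":20}}}
After op 9 (add /gpg/0/2 42): {"cr":[{"gt":13,"iw":76,"rq":55},{"p":82,"tx":2,"vsj":37,"wu":72}],"gpg":[[53,78,42],72,[65,87,4,2,75],{"iq":0,"us":59}],"r":{"au":{"ihy":17,"piv":98,"s":12},"rm":{"f":70,"k":62,"q":45},"x":[39,86,82],"y":{"fpc":29,"mz":20}}}
After op 10 (replace /r/y 26): {"cr":[{"gt":13,"iw":76,"rq":55},{"p":82,"tx":2,"vsj":37,"wu":72}],"gpg":[[53,78,42],72,[65,87,4,2,75],{"iq":0,"us":59}],"r":{"au":{"ihy":17,"piv":98,"s":12},"rm":{"f":70,"k":62,"q":45},"x":[39,86,82],"y":26}}
After op 11 (remove /gpg/2/3): {"cr":[{"gt":13,"iw":76,"rq":55},{"p":82,"tx":2,"vsj":37,"wu":72}],"gpg":[[53,78,42],72,[65,87,4,75],{"iq":0,"us":59}],"r":{"au":{"ihy":17,"piv":98,"s":12},"rm":{"f":70,"k":62,"q":45},"x":[39,86,82],"y":26}}
After op 12 (add /r/rm/c 37): {"cr":[{"gt":13,"iw":76,"rq":55},{"p":82,"tx":2,"vsj":37,"wu":72}],"gpg":[[53,78,42],72,[65,87,4,75],{"iq":0,"us":59}],"r":{"au":{"ihy":17,"piv":98,"s":12},"rm":{"c":37,"f":70,"k":62,"q":45},"x":[39,86,82],"y":26}}
After op 13 (replace /cr/0/rq 26): {"cr":[{"gt":13,"iw":76,"rq":26},{"p":82,"tx":2,"vsj":37,"wu":72}],"gpg":[[53,78,42],72,[65,87,4,75],{"iq":0,"us":59}],"r":{"au":{"ihy":17,"piv":98,"s":12},"rm":{"c":37,"f":70,"k":62,"q":45},"x":[39,86,82],"y":26}}
After op 14 (replace /gpg/0/1 21): {"cr":[{"gt":13,"iw":76,"rq":26},{"p":82,"tx":2,"vsj":37,"wu":72}],"gpg":[[53,21,42],72,[65,87,4,75],{"iq":0,"us":59}],"r":{"au":{"ihy":17,"piv":98,"s":12},"rm":{"c":37,"f":70,"k":62,"q":45},"x":[39,86,82],"y":26}}
After op 15 (replace /r/y 12): {"cr":[{"gt":13,"iw":76,"rq":26},{"p":82,"tx":2,"vsj":37,"wu":72}],"gpg":[[53,21,42],72,[65,87,4,75],{"iq":0,"us":59}],"r":{"au":{"ihy":17,"piv":98,"s":12},"rm":{"c":37,"f":70,"k":62,"q":45},"x":[39,86,82],"y":12}}
Size at path /cr/1: 4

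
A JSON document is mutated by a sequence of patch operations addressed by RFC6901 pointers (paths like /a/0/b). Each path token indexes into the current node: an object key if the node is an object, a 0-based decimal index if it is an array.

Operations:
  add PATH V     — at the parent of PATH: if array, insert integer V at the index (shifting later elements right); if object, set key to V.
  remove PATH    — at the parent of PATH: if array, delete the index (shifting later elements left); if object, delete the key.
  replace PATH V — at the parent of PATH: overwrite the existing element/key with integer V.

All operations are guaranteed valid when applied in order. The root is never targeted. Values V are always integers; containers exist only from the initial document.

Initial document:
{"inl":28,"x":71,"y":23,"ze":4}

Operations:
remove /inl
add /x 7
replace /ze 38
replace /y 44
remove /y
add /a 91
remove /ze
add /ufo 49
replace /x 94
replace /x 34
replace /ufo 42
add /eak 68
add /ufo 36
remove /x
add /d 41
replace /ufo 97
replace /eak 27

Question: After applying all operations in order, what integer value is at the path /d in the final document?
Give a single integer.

Answer: 41

Derivation:
After op 1 (remove /inl): {"x":71,"y":23,"ze":4}
After op 2 (add /x 7): {"x":7,"y":23,"ze":4}
After op 3 (replace /ze 38): {"x":7,"y":23,"ze":38}
After op 4 (replace /y 44): {"x":7,"y":44,"ze":38}
After op 5 (remove /y): {"x":7,"ze":38}
After op 6 (add /a 91): {"a":91,"x":7,"ze":38}
After op 7 (remove /ze): {"a":91,"x":7}
After op 8 (add /ufo 49): {"a":91,"ufo":49,"x":7}
After op 9 (replace /x 94): {"a":91,"ufo":49,"x":94}
After op 10 (replace /x 34): {"a":91,"ufo":49,"x":34}
After op 11 (replace /ufo 42): {"a":91,"ufo":42,"x":34}
After op 12 (add /eak 68): {"a":91,"eak":68,"ufo":42,"x":34}
After op 13 (add /ufo 36): {"a":91,"eak":68,"ufo":36,"x":34}
After op 14 (remove /x): {"a":91,"eak":68,"ufo":36}
After op 15 (add /d 41): {"a":91,"d":41,"eak":68,"ufo":36}
After op 16 (replace /ufo 97): {"a":91,"d":41,"eak":68,"ufo":97}
After op 17 (replace /eak 27): {"a":91,"d":41,"eak":27,"ufo":97}
Value at /d: 41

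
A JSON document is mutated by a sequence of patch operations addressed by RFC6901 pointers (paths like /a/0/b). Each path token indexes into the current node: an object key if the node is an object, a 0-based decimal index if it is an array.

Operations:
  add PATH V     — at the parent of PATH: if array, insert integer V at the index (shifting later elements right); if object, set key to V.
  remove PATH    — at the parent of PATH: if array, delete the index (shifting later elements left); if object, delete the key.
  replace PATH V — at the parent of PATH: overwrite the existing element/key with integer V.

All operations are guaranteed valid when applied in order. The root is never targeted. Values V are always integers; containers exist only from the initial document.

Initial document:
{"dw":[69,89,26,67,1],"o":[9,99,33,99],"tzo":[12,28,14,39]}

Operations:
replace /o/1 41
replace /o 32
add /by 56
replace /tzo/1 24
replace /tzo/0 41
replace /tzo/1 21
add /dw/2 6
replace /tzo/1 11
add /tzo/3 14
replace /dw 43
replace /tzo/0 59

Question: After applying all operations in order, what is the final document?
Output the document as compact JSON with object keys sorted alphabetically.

After op 1 (replace /o/1 41): {"dw":[69,89,26,67,1],"o":[9,41,33,99],"tzo":[12,28,14,39]}
After op 2 (replace /o 32): {"dw":[69,89,26,67,1],"o":32,"tzo":[12,28,14,39]}
After op 3 (add /by 56): {"by":56,"dw":[69,89,26,67,1],"o":32,"tzo":[12,28,14,39]}
After op 4 (replace /tzo/1 24): {"by":56,"dw":[69,89,26,67,1],"o":32,"tzo":[12,24,14,39]}
After op 5 (replace /tzo/0 41): {"by":56,"dw":[69,89,26,67,1],"o":32,"tzo":[41,24,14,39]}
After op 6 (replace /tzo/1 21): {"by":56,"dw":[69,89,26,67,1],"o":32,"tzo":[41,21,14,39]}
After op 7 (add /dw/2 6): {"by":56,"dw":[69,89,6,26,67,1],"o":32,"tzo":[41,21,14,39]}
After op 8 (replace /tzo/1 11): {"by":56,"dw":[69,89,6,26,67,1],"o":32,"tzo":[41,11,14,39]}
After op 9 (add /tzo/3 14): {"by":56,"dw":[69,89,6,26,67,1],"o":32,"tzo":[41,11,14,14,39]}
After op 10 (replace /dw 43): {"by":56,"dw":43,"o":32,"tzo":[41,11,14,14,39]}
After op 11 (replace /tzo/0 59): {"by":56,"dw":43,"o":32,"tzo":[59,11,14,14,39]}

Answer: {"by":56,"dw":43,"o":32,"tzo":[59,11,14,14,39]}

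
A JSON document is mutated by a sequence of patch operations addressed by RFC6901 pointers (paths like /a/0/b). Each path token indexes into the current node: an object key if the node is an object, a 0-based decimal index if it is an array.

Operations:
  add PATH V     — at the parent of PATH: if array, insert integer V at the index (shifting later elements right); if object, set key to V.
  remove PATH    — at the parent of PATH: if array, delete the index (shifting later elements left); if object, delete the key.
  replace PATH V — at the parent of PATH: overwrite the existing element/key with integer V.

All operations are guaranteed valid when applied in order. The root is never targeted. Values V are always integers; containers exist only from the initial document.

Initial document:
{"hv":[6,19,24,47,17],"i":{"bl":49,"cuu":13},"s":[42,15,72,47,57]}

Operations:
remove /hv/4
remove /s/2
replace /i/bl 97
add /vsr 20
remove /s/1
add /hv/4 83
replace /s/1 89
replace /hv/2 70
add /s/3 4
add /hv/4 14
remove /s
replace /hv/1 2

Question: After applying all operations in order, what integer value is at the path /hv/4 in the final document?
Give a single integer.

Answer: 14

Derivation:
After op 1 (remove /hv/4): {"hv":[6,19,24,47],"i":{"bl":49,"cuu":13},"s":[42,15,72,47,57]}
After op 2 (remove /s/2): {"hv":[6,19,24,47],"i":{"bl":49,"cuu":13},"s":[42,15,47,57]}
After op 3 (replace /i/bl 97): {"hv":[6,19,24,47],"i":{"bl":97,"cuu":13},"s":[42,15,47,57]}
After op 4 (add /vsr 20): {"hv":[6,19,24,47],"i":{"bl":97,"cuu":13},"s":[42,15,47,57],"vsr":20}
After op 5 (remove /s/1): {"hv":[6,19,24,47],"i":{"bl":97,"cuu":13},"s":[42,47,57],"vsr":20}
After op 6 (add /hv/4 83): {"hv":[6,19,24,47,83],"i":{"bl":97,"cuu":13},"s":[42,47,57],"vsr":20}
After op 7 (replace /s/1 89): {"hv":[6,19,24,47,83],"i":{"bl":97,"cuu":13},"s":[42,89,57],"vsr":20}
After op 8 (replace /hv/2 70): {"hv":[6,19,70,47,83],"i":{"bl":97,"cuu":13},"s":[42,89,57],"vsr":20}
After op 9 (add /s/3 4): {"hv":[6,19,70,47,83],"i":{"bl":97,"cuu":13},"s":[42,89,57,4],"vsr":20}
After op 10 (add /hv/4 14): {"hv":[6,19,70,47,14,83],"i":{"bl":97,"cuu":13},"s":[42,89,57,4],"vsr":20}
After op 11 (remove /s): {"hv":[6,19,70,47,14,83],"i":{"bl":97,"cuu":13},"vsr":20}
After op 12 (replace /hv/1 2): {"hv":[6,2,70,47,14,83],"i":{"bl":97,"cuu":13},"vsr":20}
Value at /hv/4: 14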